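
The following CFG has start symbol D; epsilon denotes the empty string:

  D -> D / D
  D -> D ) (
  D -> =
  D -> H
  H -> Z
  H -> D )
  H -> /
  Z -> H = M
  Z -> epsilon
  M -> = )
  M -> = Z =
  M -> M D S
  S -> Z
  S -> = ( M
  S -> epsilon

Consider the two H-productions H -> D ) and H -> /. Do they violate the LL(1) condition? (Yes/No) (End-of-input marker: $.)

Yes

FIRST(D )) = { ), /, = } and FIRST(/) = { / }.
Both contain /, so the two alternatives are not disjoint — LL(1) conflict.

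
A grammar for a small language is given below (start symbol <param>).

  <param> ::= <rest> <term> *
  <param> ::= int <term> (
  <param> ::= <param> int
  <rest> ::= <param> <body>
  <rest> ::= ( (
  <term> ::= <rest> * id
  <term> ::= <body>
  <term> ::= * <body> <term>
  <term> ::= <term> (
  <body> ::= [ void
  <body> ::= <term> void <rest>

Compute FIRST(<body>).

{ (, *, [, int }

<body> ::= [ void contributes {[}.
From <body> ::= <term> void <rest>: add FIRST(<term>) = { (, *, [, int }.
Union: FIRST(<body>) = { (, *, [, int }.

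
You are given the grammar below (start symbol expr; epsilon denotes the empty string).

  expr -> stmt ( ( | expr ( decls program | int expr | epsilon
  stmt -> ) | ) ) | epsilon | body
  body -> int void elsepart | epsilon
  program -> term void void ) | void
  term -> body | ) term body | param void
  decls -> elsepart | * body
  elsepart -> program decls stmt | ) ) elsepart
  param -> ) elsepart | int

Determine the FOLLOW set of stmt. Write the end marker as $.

{ (, ), int, void }

In expr -> stmt ( (: add FIRST(( () = { ( }.
In elsepart -> program decls stmt: stmt is at the end, add FOLLOW(elsepart) = { (, ), int, void }.
Union: FOLLOW(stmt) = { (, ), int, void }.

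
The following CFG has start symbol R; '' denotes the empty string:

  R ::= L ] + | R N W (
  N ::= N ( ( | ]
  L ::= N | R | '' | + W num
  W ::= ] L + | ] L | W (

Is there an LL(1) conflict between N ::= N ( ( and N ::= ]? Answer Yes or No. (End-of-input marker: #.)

FIRST(N ( () = { ] } and FIRST(]) = { ] }.
Both contain ], so the two alternatives are not disjoint — LL(1) conflict.

Yes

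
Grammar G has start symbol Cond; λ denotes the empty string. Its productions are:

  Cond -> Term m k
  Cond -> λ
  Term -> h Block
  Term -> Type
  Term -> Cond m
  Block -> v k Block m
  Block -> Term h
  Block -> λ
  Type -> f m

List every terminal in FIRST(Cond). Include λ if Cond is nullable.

{ f, h, m, λ }

From Cond -> Term m k: add FIRST(Term) = { f, h, m }.
Cond -> λ contributes λ.
Union: FIRST(Cond) = { f, h, m, λ }.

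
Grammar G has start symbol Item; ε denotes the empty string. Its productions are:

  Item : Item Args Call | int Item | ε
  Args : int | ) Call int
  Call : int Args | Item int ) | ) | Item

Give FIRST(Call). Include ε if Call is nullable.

Call : int Args contributes {int}.
From Call : Item int ): Item nullable, take FIRST(Item) ∪ {int} = { ), int }.
Call : ) contributes {)}.
From Call : Item: add FIRST(Item) = { ), int, ε } (including ε since Item is nullable).
Union: FIRST(Call) = { ), int, ε }.

{ ), int, ε }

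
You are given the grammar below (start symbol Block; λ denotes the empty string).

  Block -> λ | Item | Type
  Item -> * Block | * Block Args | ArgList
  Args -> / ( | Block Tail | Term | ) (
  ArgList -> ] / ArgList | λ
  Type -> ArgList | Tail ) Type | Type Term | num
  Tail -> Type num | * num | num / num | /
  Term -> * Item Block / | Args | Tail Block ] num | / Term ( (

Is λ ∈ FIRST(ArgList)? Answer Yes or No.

Yes

ArgList has an λ-production, so ArgList ⇒ λ.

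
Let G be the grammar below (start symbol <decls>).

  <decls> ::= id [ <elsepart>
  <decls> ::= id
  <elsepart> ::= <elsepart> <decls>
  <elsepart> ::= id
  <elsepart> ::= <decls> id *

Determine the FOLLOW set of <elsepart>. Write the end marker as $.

{ $, id }

In <decls> ::= id [ <elsepart>: <elsepart> is at the end, add FOLLOW(<decls>) = { $, id }.
In <elsepart> ::= <elsepart> <decls>: add FIRST(<decls>) = { id }.
Union: FOLLOW(<elsepart>) = { $, id }.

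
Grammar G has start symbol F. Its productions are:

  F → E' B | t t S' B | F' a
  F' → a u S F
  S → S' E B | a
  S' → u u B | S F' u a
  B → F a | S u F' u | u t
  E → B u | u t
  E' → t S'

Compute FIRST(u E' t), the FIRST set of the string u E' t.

u is a terminal; add {u} and stop.

{ u }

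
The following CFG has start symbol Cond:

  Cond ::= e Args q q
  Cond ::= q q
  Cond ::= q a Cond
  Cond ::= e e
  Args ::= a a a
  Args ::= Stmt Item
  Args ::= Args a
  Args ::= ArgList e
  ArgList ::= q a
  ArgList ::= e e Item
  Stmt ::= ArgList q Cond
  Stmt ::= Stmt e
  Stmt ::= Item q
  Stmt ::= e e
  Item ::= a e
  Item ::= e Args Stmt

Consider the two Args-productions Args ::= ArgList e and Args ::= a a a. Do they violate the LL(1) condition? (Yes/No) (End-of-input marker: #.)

No

FIRST(ArgList e) = { e, q } and FIRST(a a a) = { a }.
The FIRST sets are disjoint and neither alternative is nullable — no conflict.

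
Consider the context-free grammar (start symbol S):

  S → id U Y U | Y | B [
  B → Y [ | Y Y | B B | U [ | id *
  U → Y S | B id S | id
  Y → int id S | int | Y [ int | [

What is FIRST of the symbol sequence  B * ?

Add FIRST(B) = { [, id, int }; B is not nullable, stop.

{ [, id, int }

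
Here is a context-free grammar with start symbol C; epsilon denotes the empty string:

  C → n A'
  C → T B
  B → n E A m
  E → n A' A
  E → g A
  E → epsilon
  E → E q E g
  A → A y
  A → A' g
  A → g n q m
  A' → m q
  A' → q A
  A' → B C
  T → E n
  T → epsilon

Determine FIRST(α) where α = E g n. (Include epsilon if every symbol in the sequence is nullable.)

Add FIRST(E)\{epsilon} = { g, n, q }; E is nullable, continue.
g is a terminal; add {g} and stop.

{ g, n, q }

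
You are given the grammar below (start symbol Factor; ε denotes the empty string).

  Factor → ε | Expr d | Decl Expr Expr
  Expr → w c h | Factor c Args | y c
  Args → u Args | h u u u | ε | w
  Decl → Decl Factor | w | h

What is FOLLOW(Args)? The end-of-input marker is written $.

In Expr → Factor c Args: Args is at the end, add FOLLOW(Expr) = { $, c, d, h, w, y }.
In Args → u Args: Args is at the end, add FOLLOW(Args) = { $, c, d, h, w, y }.
Union: FOLLOW(Args) = { $, c, d, h, w, y }.

{ $, c, d, h, w, y }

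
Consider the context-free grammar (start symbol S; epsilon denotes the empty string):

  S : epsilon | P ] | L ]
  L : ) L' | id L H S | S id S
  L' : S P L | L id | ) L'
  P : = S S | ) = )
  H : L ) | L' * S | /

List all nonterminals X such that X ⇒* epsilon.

{ S }

Directly nullable (have an epsilon-production): S.
No other nonterminal has a production whose RHS symbols are all nullable.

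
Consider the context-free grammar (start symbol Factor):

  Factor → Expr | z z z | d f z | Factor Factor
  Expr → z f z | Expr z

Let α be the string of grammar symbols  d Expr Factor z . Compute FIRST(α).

d is a terminal; add {d} and stop.

{ d }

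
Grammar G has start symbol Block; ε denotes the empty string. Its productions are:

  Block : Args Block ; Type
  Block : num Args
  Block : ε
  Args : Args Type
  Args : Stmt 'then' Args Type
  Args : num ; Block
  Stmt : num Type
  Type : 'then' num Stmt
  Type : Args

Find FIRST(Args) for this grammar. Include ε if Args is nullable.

{ num }

From Args : Args Type: add FIRST(Args) = { num }.
From Args : Stmt 'then' Args Type: add FIRST(Stmt) = { num }.
Args : num ; Block contributes {num}.
Union: FIRST(Args) = { num }.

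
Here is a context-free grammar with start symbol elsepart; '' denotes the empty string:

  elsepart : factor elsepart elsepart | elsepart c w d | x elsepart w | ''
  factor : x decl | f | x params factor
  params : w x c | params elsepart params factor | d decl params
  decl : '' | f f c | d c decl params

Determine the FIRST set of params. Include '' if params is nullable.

{ d, w }

params : w x c contributes {w}.
From params : params elsepart params factor: add FIRST(params) = { d, w }.
params : d decl params contributes {d}.
Union: FIRST(params) = { d, w }.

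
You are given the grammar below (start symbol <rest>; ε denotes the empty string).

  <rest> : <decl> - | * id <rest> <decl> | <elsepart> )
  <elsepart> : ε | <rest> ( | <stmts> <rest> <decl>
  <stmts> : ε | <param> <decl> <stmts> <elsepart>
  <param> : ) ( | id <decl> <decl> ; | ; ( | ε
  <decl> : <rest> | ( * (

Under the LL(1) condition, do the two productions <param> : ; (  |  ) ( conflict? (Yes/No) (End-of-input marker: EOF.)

No

FIRST(; () = { ; } and FIRST() () = { ) }.
The FIRST sets are disjoint and neither alternative is nullable — no conflict.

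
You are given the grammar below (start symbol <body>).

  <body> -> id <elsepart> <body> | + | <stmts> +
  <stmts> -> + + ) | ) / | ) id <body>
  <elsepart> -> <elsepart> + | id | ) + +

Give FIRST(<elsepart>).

From <elsepart> -> <elsepart> +: add FIRST(<elsepart>) = { ), id }.
<elsepart> -> id contributes {id}.
<elsepart> -> ) + + contributes {)}.
Union: FIRST(<elsepart>) = { ), id }.

{ ), id }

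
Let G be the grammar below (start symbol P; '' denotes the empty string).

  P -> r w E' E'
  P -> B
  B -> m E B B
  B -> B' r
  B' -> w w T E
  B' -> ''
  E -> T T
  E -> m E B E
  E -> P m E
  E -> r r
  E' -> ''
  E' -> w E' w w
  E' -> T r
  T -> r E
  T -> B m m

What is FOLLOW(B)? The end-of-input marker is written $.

In P -> B: B is at the end, add FOLLOW(P) = { $, m }.
In B -> m E B B: add FIRST(B) = { m, r, w }.
In B -> m E B B: B is at the end, add FOLLOW(B) = { $, m, r, w }.
In E -> m E B E: add FIRST(E) = { m, r, w }.
In T -> B m m: add FIRST(m m) = { m }.
Union: FOLLOW(B) = { $, m, r, w }.

{ $, m, r, w }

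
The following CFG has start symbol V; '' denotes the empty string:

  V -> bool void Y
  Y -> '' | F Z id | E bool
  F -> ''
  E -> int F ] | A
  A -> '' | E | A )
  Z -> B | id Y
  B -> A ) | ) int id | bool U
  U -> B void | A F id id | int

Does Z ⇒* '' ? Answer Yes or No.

Nullable nonterminals: A, E, F, Y.
No production of Z has an RHS whose symbols are all nullable, so Z is not nullable.

No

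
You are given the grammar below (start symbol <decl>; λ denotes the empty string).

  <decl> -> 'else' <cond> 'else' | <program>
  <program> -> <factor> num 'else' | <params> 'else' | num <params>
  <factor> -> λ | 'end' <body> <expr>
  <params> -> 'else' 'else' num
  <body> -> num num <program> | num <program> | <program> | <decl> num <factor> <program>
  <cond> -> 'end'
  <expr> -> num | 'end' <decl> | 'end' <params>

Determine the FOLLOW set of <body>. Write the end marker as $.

{ 'end', num }

In <factor> -> 'end' <body> <expr>: add FIRST(<expr>) = { 'end', num }.
Union: FOLLOW(<body>) = { 'end', num }.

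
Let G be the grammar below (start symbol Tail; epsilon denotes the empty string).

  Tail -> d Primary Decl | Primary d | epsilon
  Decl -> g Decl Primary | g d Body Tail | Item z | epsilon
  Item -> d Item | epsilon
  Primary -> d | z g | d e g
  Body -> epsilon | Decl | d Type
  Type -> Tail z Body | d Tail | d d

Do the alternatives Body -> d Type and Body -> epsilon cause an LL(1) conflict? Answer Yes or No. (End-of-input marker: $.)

Yes

FIRST(d Type) = { d } and FIRST(epsilon) = { epsilon }.
The second alternative is nullable and FOLLOW(Body) = { $, d, z } shares d with FIRST of the first — conflict.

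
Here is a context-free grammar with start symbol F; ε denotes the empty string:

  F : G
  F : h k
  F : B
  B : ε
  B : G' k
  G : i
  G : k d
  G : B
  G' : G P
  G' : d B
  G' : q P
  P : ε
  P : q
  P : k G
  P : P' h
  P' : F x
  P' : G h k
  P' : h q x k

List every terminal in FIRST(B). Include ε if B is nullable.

{ d, h, i, k, q, x, ε }

B : ε contributes ε.
From B : G' k: G' nullable, take FIRST(G') ∪ {k} = { d, h, i, k, q, x }.
Union: FIRST(B) = { d, h, i, k, q, x, ε }.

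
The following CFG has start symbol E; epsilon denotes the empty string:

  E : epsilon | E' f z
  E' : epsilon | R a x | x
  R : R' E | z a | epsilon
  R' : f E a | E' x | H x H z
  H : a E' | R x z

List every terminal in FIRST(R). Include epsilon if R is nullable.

From R : R' E: add FIRST(R') = { a, f, x, z }.
R : z a contributes {z}.
R : epsilon contributes epsilon.
Union: FIRST(R) = { a, f, x, z, epsilon }.

{ a, f, x, z, epsilon }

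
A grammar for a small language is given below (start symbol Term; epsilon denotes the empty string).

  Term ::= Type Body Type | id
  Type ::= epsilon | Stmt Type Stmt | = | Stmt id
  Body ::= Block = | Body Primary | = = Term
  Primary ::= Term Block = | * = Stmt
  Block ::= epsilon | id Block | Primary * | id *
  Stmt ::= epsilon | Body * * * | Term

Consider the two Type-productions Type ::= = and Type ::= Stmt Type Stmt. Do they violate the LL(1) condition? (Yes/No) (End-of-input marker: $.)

FIRST(=) = { = } and FIRST(Stmt Type Stmt) = { *, =, id, epsilon }.
Both contain =, so the two alternatives are not disjoint — LL(1) conflict.

Yes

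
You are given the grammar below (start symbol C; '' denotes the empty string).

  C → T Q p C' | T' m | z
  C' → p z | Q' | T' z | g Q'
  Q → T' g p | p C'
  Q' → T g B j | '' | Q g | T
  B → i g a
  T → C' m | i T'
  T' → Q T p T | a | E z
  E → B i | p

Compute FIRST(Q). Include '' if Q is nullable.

{ a, i, p }

From Q → T' g p: add FIRST(T') = { a, i, p }.
Q → p C' contributes {p}.
Union: FIRST(Q) = { a, i, p }.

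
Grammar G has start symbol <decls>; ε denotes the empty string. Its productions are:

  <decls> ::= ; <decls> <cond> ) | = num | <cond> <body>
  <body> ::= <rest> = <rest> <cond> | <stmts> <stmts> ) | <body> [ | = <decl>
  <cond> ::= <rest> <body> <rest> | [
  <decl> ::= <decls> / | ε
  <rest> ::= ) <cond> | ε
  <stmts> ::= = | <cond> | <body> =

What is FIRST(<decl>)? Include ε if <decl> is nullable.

{ ), ;, =, [, ε }

From <decl> ::= <decls> /: add FIRST(<decls>) = { ), ;, =, [ }.
<decl> ::= ε contributes ε.
Union: FIRST(<decl>) = { ), ;, =, [, ε }.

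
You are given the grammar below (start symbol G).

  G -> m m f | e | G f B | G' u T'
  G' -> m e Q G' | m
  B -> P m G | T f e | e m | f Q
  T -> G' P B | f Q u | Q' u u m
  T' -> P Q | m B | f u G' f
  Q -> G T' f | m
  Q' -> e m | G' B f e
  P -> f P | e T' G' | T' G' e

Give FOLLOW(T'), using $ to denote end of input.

{ $, e, f, m }

In G -> G' u T': T' is at the end, add FOLLOW(G) = { $, e, f, m }.
In Q -> G T' f: add FIRST(f) = { f }.
In P -> e T' G': add FIRST(G') = { m }.
In P -> T' G' e: add FIRST(G' e) = { m }.
Union: FOLLOW(T') = { $, e, f, m }.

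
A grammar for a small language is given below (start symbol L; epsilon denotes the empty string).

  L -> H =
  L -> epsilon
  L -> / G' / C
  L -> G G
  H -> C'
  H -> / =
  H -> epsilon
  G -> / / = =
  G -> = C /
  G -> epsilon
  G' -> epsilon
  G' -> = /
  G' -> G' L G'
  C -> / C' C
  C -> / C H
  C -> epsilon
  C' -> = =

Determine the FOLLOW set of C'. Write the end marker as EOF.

{ EOF, /, = }

In H -> C': C' is at the end, add FOLLOW(H) = { EOF, /, = }.
In C -> / C' C: add FIRST(C)\{epsilon} = { / }.
  Since C is nullable, also add FOLLOW(C) = { EOF, /, = }.
Union: FOLLOW(C') = { EOF, /, = }.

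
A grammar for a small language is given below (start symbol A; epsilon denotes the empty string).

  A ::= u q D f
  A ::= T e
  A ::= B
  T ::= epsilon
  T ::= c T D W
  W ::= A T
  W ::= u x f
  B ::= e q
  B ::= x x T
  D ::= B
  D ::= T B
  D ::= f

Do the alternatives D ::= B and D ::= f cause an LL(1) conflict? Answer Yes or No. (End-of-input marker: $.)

No

FIRST(B) = { e, x } and FIRST(f) = { f }.
The FIRST sets are disjoint and neither alternative is nullable — no conflict.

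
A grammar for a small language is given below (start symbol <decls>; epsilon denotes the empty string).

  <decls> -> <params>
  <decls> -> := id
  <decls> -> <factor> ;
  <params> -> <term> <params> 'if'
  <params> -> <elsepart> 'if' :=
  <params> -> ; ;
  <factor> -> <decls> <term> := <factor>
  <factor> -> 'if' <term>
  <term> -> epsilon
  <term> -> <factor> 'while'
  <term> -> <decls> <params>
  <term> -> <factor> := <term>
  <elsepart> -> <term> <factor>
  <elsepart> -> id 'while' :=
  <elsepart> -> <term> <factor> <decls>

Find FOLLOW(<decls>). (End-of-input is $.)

<decls> is the start symbol, so $ ∈ FOLLOW(<decls>).
In <factor> -> <decls> <term> := <factor>: add FIRST(<term> := <factor>) = { 'if', :=, ;, id }.
In <term> -> <decls> <params>: add FIRST(<params>) = { 'if', :=, ;, id }.
In <elsepart> -> <term> <factor> <decls>: <decls> is at the end, add FOLLOW(<elsepart>) = { 'if' }.
Union: FOLLOW(<decls>) = { $, 'if', :=, ;, id }.

{ $, 'if', :=, ;, id }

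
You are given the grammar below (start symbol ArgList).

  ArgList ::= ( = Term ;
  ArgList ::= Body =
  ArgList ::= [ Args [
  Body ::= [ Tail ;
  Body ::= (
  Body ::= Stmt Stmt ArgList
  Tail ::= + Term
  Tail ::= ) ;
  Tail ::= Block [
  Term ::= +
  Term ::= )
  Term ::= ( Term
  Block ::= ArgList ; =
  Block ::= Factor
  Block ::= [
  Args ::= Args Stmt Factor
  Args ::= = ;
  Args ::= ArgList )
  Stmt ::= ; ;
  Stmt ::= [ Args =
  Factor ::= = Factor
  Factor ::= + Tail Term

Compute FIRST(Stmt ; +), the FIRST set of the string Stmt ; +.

{ ;, [ }

Add FIRST(Stmt) = { ;, [ }; Stmt is not nullable, stop.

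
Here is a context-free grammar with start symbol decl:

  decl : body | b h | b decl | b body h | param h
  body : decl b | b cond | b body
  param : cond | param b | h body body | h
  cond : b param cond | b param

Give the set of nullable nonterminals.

{ } (none)

No nonterminal has an empty production or an RHS whose symbols are all nullable.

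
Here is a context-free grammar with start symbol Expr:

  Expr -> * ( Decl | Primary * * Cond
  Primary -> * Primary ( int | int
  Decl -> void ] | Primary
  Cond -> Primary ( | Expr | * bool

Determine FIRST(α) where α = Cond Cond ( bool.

Add FIRST(Cond) = { *, int }; Cond is not nullable, stop.

{ *, int }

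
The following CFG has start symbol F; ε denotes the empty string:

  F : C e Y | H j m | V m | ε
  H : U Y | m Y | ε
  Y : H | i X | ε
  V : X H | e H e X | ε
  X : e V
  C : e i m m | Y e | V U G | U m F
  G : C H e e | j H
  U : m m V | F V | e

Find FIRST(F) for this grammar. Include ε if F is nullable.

From F : C e Y: add FIRST(C) = { e, i, j, m }.
From F : H j m: H nullable, take FIRST(H) ∪ {j} = { e, i, j, m }.
From F : V m: V nullable, take FIRST(V) ∪ {m} = { e, m }.
F : ε contributes ε.
Union: FIRST(F) = { e, i, j, m, ε }.

{ e, i, j, m, ε }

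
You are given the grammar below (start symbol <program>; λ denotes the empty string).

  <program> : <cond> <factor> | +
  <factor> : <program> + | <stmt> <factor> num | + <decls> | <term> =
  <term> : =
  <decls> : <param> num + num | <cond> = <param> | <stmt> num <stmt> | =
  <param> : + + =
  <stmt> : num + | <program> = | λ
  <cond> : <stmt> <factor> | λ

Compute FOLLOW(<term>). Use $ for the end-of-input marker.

{ = }

In <factor> : <term> =: add FIRST(=) = { = }.
Union: FOLLOW(<term>) = { = }.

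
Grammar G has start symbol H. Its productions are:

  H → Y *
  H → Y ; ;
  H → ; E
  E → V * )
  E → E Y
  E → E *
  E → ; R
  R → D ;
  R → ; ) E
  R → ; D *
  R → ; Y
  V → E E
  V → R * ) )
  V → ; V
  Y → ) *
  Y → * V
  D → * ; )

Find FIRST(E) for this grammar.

From E → V * ): add FIRST(V) = { *, ; }.
From E → E Y: add FIRST(E) = { *, ; }.
From E → E *: add FIRST(E) = { *, ; }.
E → ; R contributes {;}.
Union: FIRST(E) = { *, ; }.

{ *, ; }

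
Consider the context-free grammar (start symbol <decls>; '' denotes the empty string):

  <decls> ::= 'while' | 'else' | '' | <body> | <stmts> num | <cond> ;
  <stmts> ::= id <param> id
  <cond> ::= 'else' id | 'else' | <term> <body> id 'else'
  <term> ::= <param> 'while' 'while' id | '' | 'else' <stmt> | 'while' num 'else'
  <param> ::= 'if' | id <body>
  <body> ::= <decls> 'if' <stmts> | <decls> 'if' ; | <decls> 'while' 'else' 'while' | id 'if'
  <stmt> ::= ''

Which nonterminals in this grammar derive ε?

Directly nullable (have an ''-production): <decls>, <term>, <stmt>.
No other nonterminal has a production whose RHS symbols are all nullable.

{ <decls>, <stmt>, <term> }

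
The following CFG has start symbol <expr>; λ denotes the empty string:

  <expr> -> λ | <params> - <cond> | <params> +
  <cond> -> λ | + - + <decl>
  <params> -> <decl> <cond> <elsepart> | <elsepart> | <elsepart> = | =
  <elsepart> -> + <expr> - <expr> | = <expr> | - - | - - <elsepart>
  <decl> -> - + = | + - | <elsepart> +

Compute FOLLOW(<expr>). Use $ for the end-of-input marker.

{ $, +, -, = }

<expr> is the start symbol, so $ ∈ FOLLOW(<expr>).
In <elsepart> -> + <expr> - <expr>: add FIRST(- <expr>) = { - }.
In <elsepart> -> + <expr> - <expr>: <expr> is at the end, add FOLLOW(<elsepart>) = { +, -, = }.
In <elsepart> -> = <expr>: <expr> is at the end, add FOLLOW(<elsepart>) = { +, -, = }.
Union: FOLLOW(<expr>) = { $, +, -, = }.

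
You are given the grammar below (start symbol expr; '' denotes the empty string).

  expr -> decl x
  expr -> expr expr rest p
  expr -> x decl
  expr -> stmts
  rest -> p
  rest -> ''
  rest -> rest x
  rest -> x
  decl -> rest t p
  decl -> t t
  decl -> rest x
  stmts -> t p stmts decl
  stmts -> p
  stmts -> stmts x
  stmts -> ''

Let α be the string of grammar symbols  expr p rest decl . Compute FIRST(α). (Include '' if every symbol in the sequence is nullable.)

Add FIRST(expr)\{''} = { p, t, x }; expr is nullable, continue.
p is a terminal; add {p} and stop.

{ p, t, x }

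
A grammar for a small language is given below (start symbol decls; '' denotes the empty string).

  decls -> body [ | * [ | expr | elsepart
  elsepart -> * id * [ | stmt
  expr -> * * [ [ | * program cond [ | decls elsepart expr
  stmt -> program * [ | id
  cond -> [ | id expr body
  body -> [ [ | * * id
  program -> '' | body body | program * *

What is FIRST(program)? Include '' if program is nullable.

{ *, [, '' }

program -> '' contributes ''.
From program -> body body: add FIRST(body) = { *, [ }.
From program -> program * *: program nullable, take FIRST(program) ∪ {*} = { *, [ }.
Union: FIRST(program) = { *, [, '' }.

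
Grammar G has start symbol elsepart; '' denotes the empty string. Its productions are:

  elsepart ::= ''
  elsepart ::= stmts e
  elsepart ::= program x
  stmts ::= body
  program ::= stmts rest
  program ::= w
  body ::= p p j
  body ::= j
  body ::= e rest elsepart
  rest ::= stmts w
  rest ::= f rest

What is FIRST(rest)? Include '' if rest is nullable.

From rest ::= stmts w: add FIRST(stmts) = { e, j, p }.
rest ::= f rest contributes {f}.
Union: FIRST(rest) = { e, f, j, p }.

{ e, f, j, p }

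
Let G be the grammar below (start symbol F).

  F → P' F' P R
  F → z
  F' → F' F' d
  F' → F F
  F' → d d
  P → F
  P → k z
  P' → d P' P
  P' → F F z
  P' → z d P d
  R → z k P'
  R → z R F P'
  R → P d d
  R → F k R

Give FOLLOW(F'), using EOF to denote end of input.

In F → P' F' P R: add FIRST(P R) = { d, k, z }.
In F' → F' F' d: add FIRST(F' d) = { d, z }.
In F' → F' F' d: add FIRST(d) = { d }.
Union: FOLLOW(F') = { d, k, z }.

{ d, k, z }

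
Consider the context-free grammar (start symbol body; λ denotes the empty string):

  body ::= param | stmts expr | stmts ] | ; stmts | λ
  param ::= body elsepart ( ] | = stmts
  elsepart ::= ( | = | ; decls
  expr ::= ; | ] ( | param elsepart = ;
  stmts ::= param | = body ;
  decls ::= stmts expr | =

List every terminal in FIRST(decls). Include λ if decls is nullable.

From decls ::= stmts expr: add FIRST(stmts) = { (, ;, = }.
decls ::= = contributes {=}.
Union: FIRST(decls) = { (, ;, = }.

{ (, ;, = }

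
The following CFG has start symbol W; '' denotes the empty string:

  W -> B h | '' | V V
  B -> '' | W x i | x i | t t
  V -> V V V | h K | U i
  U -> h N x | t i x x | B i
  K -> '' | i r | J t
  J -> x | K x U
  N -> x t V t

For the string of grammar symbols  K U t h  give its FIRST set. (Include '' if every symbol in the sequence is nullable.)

{ h, i, t, x }

Add FIRST(K)\{''} = { i, x }; K is nullable, continue.
Add FIRST(U) = { h, i, t, x }; U is not nullable, stop.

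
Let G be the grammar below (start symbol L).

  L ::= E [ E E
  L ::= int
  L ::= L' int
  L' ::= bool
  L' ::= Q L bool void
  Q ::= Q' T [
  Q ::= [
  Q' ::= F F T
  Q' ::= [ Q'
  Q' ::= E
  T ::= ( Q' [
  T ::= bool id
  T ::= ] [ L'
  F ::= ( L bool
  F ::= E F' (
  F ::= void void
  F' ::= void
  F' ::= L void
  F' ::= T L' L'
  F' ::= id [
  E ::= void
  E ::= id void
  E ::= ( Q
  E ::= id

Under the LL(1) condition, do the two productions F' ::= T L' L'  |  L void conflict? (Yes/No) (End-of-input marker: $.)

FIRST(T L' L') = { (, ], bool } and FIRST(L void) = { (, [, bool, id, int, void }.
Both contain (, so the two alternatives are not disjoint — LL(1) conflict.

Yes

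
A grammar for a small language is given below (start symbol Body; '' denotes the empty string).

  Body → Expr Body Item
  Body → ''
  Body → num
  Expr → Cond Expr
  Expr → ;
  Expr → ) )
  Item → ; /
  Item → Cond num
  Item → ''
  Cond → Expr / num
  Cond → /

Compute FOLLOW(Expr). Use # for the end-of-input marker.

{ #, ), /, ;, num }

In Body → Expr Body Item: add FIRST(Body Item)\{''} = { ), /, ;, num }.
  Since Body Item is nullable, also add FOLLOW(Body) = { #, ), /, ; }.
In Expr → Cond Expr: Expr is at the end, add FOLLOW(Expr) = { #, ), /, ;, num }.
In Cond → Expr / num: add FIRST(/ num) = { / }.
Union: FOLLOW(Expr) = { #, ), /, ;, num }.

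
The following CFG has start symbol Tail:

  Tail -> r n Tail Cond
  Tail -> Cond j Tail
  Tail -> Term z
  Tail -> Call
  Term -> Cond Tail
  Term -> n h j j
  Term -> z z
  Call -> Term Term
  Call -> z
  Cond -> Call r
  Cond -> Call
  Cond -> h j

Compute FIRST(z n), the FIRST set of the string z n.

z is a terminal; add {z} and stop.

{ z }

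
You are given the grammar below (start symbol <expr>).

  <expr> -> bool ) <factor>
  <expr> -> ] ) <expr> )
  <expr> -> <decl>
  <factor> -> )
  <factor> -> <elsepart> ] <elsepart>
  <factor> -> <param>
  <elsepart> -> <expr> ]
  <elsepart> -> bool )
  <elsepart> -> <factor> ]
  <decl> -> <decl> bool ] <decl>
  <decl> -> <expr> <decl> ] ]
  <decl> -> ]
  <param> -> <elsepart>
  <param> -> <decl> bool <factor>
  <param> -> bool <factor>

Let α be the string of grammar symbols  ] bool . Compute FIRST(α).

{ ] }

] is a terminal; add {]} and stop.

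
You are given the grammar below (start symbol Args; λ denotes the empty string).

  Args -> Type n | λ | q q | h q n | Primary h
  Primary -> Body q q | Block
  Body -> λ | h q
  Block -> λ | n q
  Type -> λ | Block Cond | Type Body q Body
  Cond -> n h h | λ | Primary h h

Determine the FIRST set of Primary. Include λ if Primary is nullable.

{ h, n, q, λ }

From Primary -> Body q q: Body nullable, take FIRST(Body) ∪ {q} = { h, q }.
From Primary -> Block: add FIRST(Block) = { n, λ } (including λ since Block is nullable).
Union: FIRST(Primary) = { h, n, q, λ }.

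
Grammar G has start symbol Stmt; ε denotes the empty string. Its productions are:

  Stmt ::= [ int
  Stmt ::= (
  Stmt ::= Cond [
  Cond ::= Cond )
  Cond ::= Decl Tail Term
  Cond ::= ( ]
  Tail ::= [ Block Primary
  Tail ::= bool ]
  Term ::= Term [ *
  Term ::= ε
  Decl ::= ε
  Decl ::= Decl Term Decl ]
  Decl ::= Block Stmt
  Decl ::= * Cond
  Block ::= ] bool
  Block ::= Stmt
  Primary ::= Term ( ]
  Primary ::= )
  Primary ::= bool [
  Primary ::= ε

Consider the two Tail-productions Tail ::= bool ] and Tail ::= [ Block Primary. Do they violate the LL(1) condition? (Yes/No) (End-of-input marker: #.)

FIRST(bool ]) = { bool } and FIRST([ Block Primary) = { [ }.
The FIRST sets are disjoint and neither alternative is nullable — no conflict.

No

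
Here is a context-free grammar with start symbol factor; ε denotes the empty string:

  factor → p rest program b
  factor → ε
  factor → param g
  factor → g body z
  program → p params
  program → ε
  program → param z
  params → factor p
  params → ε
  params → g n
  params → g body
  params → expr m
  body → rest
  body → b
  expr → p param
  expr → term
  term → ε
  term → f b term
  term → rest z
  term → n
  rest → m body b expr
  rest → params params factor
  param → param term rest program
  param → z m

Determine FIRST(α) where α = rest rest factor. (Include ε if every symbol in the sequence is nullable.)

{ f, g, m, n, p, z, ε }

Add FIRST(rest)\{ε} = { f, g, m, n, p, z }; rest is nullable, continue.
Add FIRST(rest)\{ε} = { f, g, m, n, p, z }; rest is nullable, continue.
Add FIRST(factor)\{ε} = { g, p, z }; factor is nullable, continue.
Every symbol is nullable, so include ε.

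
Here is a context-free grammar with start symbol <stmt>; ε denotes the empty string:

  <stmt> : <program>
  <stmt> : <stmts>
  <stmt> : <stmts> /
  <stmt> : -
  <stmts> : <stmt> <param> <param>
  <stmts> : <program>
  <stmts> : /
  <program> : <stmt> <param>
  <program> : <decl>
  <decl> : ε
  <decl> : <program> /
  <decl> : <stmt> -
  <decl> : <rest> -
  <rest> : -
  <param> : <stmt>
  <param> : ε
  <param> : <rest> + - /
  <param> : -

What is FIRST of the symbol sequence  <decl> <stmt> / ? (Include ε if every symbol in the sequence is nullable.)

{ -, / }

Add FIRST(<decl>)\{ε} = { -, / }; <decl> is nullable, continue.
Add FIRST(<stmt>)\{ε} = { -, / }; <stmt> is nullable, continue.
/ is a terminal; add {/} and stop.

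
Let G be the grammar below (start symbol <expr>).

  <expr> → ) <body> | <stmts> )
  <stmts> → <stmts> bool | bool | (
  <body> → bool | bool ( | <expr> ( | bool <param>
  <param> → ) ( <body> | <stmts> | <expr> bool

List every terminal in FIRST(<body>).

<body> → bool contributes {bool}.
<body> → bool ( contributes {bool}.
From <body> → <expr> (: add FIRST(<expr>) = { (, ), bool }.
<body> → bool <param> contributes {bool}.
Union: FIRST(<body>) = { (, ), bool }.

{ (, ), bool }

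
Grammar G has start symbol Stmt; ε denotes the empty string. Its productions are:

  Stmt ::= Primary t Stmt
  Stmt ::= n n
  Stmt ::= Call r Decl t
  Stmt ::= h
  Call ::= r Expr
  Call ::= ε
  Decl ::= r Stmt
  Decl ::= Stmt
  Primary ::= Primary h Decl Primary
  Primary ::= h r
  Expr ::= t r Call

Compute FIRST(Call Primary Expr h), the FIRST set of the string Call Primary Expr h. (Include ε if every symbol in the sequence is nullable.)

Add FIRST(Call)\{ε} = { r }; Call is nullable, continue.
Add FIRST(Primary) = { h }; Primary is not nullable, stop.

{ h, r }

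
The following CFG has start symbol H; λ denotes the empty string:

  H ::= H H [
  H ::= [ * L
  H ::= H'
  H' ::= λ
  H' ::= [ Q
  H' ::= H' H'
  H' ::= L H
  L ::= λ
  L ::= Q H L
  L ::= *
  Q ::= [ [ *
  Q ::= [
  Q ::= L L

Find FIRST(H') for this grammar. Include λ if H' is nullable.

{ *, [, λ }

H' ::= λ contributes λ.
H' ::= [ Q contributes {[}.
From H' ::= H' H': H', H' nullable, take FIRST(H') ∪ FIRST(H') = { *, [ }; also λ since the whole RHS is nullable.
From H' ::= L H: L, H nullable, take FIRST(L) ∪ FIRST(H) = { *, [ }; also λ since the whole RHS is nullable.
Union: FIRST(H') = { *, [, λ }.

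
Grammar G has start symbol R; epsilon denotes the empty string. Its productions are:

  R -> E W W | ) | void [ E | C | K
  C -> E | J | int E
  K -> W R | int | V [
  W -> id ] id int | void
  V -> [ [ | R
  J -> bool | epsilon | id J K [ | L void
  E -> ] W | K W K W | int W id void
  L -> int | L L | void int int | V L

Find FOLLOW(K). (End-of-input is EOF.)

{ EOF, ), [, ], bool, id, int, void }

In R -> K: K is at the end, add FOLLOW(R) = { EOF, ), [, ], bool, id, int, void }.
In J -> id J K [: add FIRST([) = { [ }.
In E -> K W K W: add FIRST(W K W) = { id, void }.
In E -> K W K W: add FIRST(W) = { id, void }.
Union: FOLLOW(K) = { EOF, ), [, ], bool, id, int, void }.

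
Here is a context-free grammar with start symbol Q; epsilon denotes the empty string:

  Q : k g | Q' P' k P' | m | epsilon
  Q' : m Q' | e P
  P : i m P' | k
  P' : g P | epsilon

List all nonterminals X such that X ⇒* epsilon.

{ P', Q }

Directly nullable (have an epsilon-production): Q, P'.
No other nonterminal has a production whose RHS symbols are all nullable.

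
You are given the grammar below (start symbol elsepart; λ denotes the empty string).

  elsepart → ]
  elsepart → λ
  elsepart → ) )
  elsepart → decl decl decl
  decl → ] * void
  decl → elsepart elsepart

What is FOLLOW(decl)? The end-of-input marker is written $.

In elsepart → decl decl decl: add FIRST(decl decl)\{λ} = { ), ] }.
  Since decl decl is nullable, also add FOLLOW(elsepart) = { $, ), ] }.
In elsepart → decl decl decl: add FIRST(decl)\{λ} = { ), ] }.
  Since decl is nullable, also add FOLLOW(elsepart) = { $, ), ] }.
In elsepart → decl decl decl: decl is at the end, add FOLLOW(elsepart) = { $, ), ] }.
Union: FOLLOW(decl) = { $, ), ] }.

{ $, ), ] }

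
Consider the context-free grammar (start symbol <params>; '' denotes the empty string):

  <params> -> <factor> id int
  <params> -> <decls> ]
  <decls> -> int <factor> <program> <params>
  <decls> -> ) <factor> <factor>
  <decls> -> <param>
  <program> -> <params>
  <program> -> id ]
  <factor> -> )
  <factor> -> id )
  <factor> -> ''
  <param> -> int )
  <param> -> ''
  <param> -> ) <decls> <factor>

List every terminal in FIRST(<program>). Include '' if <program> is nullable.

{ ), ], id, int }

From <program> -> <params>: add FIRST(<params>) = { ), ], id, int }.
<program> -> id ] contributes {id}.
Union: FIRST(<program>) = { ), ], id, int }.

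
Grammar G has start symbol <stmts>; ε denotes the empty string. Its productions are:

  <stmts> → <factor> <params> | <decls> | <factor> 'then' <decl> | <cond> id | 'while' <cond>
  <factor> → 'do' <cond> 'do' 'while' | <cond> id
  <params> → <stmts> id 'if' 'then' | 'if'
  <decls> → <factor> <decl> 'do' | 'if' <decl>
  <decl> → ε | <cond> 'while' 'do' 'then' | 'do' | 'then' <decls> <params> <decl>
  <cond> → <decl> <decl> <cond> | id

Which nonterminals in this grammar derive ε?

Directly nullable (have an ε-production): <decl>.
No other nonterminal has a production whose RHS symbols are all nullable.

{ <decl> }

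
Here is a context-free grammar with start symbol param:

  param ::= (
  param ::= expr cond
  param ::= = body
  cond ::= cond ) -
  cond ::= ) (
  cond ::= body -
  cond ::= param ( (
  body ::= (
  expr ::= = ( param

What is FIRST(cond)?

{ (, ), = }

From cond ::= cond ) -: add FIRST(cond) = { (, ), = }.
cond ::= ) ( contributes {)}.
From cond ::= body -: add FIRST(body) = { ( }.
From cond ::= param ( (: add FIRST(param) = { (, = }.
Union: FIRST(cond) = { (, ), = }.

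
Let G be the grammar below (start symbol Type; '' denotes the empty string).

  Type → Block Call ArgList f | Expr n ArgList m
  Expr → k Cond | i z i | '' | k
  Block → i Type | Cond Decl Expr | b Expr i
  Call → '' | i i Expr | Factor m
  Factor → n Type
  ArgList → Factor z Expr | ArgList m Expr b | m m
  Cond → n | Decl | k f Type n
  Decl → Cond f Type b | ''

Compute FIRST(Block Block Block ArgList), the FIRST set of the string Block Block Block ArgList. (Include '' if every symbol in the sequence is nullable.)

{ b, f, i, k, m, n }

Add FIRST(Block)\{''} = { b, f, i, k, n }; Block is nullable, continue.
Add FIRST(Block)\{''} = { b, f, i, k, n }; Block is nullable, continue.
Add FIRST(Block)\{''} = { b, f, i, k, n }; Block is nullable, continue.
Add FIRST(ArgList) = { m, n }; ArgList is not nullable, stop.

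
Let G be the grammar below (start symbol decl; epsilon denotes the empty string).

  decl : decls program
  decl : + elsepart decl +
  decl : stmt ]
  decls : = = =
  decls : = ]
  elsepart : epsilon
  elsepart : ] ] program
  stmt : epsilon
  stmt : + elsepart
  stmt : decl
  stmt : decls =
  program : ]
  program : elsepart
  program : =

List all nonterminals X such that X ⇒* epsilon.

Directly nullable (have an epsilon-production): elsepart, stmt.
program : elsepart with every symbol nullable, so program is nullable.
No other nonterminal has a production whose RHS symbols are all nullable.

{ elsepart, program, stmt }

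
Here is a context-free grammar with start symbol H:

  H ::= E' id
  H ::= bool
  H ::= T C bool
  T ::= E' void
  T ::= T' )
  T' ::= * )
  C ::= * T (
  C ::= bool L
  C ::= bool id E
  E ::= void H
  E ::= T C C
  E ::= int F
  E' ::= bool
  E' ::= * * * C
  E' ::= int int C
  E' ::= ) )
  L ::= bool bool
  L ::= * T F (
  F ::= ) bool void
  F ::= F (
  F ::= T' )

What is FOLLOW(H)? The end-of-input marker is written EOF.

{ EOF, *, bool, id, void }

H is the start symbol, so EOF ∈ FOLLOW(H).
In E ::= void H: H is at the end, add FOLLOW(E) = { *, bool, id, void }.
Union: FOLLOW(H) = { EOF, *, bool, id, void }.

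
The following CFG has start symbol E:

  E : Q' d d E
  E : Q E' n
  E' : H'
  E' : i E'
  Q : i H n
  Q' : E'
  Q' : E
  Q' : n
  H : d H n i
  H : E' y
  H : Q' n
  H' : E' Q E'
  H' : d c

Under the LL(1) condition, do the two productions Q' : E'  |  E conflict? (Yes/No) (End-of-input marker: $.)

Yes

FIRST(E') = { d, i } and FIRST(E) = { d, i, n }.
Both contain d, so the two alternatives are not disjoint — LL(1) conflict.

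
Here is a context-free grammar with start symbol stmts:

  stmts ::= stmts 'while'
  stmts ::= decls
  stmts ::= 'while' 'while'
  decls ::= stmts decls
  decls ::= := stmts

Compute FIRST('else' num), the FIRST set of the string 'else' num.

{ 'else' }

'else' is a terminal; add {'else'} and stop.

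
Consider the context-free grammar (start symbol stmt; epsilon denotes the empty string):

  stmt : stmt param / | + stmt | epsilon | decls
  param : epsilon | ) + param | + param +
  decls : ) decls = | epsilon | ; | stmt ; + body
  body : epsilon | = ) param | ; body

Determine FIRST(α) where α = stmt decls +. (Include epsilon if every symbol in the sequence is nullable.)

Add FIRST(stmt)\{epsilon} = { ), +, /, ; }; stmt is nullable, continue.
Add FIRST(decls)\{epsilon} = { ), +, /, ; }; decls is nullable, continue.
+ is a terminal; add {+} and stop.

{ ), +, /, ; }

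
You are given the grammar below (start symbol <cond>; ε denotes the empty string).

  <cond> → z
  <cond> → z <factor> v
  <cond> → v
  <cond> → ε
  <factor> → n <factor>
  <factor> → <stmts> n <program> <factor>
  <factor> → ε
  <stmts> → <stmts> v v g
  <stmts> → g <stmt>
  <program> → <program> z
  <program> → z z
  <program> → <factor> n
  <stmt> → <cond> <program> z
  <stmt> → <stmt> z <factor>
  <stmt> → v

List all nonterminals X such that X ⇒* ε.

{ <cond>, <factor> }

Directly nullable (have an ε-production): <cond>, <factor>.
No other nonterminal has a production whose RHS symbols are all nullable.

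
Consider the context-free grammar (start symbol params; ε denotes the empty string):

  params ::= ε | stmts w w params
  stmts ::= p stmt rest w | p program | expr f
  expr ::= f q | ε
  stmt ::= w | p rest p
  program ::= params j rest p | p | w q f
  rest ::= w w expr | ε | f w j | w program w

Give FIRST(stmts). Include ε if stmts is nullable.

stmts ::= p stmt rest w contributes {p}.
stmts ::= p program contributes {p}.
From stmts ::= expr f: expr nullable, take FIRST(expr) ∪ {f} = { f }.
Union: FIRST(stmts) = { f, p }.

{ f, p }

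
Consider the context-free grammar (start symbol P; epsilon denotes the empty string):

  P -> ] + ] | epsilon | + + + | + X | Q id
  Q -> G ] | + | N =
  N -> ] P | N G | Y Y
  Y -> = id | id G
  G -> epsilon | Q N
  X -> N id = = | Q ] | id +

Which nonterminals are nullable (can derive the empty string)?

Directly nullable (have an epsilon-production): P, G.
No other nonterminal has a production whose RHS symbols are all nullable.

{ G, P }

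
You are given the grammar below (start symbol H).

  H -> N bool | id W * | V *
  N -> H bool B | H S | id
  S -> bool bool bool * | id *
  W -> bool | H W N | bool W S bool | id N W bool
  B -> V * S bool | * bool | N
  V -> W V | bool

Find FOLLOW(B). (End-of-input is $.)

In N -> H bool B: B is at the end, add FOLLOW(N) = { *, bool, id }.
Union: FOLLOW(B) = { *, bool, id }.

{ *, bool, id }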